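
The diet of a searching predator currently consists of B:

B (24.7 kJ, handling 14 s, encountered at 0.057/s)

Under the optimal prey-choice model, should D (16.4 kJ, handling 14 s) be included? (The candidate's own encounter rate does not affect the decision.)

Yes

Current rate: (0.057×24.7)/(1 + 0.057×14) = 0.783 kJ/s.
Profitability of D: 16.4/14 = 1.171 kJ/s.
Since 1.171 > R, including D increases the long-run rate.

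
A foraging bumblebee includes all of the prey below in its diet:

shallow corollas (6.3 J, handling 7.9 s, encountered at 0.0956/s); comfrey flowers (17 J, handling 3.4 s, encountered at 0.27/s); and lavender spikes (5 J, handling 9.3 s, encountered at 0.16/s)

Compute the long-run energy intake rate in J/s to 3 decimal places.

1.440 J/s

R = (0.0956×6.3 + 0.27×17 + 0.16×5) / (1 + 0.0956×7.9 + 0.27×3.4 + 0.16×9.3) = 5.992/4.161 = 1.44 J/s.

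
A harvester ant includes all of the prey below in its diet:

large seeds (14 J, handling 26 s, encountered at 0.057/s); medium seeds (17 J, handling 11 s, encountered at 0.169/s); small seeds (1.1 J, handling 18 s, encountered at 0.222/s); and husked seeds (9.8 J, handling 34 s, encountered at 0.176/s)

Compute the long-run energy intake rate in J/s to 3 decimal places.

0.394 J/s

Energy encountered per unit search time: 0.057×14 + 0.169×17 + 0.222×1.1 + 0.176×9.8 = 5.64 J/s.
Handling time per unit search time: 0.057×26 + 0.169×11 + 0.222×18 + 0.176×34 = 13.32.
Rate = 5.64/(1 + 13.32) = 0.3938 J/s.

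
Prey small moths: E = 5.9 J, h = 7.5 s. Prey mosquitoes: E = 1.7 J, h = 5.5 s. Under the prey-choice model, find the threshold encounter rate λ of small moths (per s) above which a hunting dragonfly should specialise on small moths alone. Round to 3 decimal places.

The zero-one rule: include mosquitoes iff E₂/h₂ > λE₁/(1+λh₁). Equality gives the switch point.
λE₁h₂ = E₂ + λE₂h₁ ⇒ λ = E₂/(E₁h₂ − E₂h₁) = 1.7/(32.45 − 12.75) = 0.08629 per s.

0.086 per s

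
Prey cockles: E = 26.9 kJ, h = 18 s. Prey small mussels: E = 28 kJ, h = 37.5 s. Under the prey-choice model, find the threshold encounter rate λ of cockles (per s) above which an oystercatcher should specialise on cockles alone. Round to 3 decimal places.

Drop small mussels once their profitability E₂/h₂ falls below the rate achievable on cockles alone: E₂/h₂ = λE₁/(1 + λh₁).
Solve for λ: λE₁h₂ = E₂(1 + λh₁) → λ(E₁h₂ − E₂h₁) = E₂ → λ = E₂/(E₁h₂ − E₂h₁).
λ = 28/(26.9×37.5 − 28×18) = 28/504.8 = 0.05547 per s.

0.055 per s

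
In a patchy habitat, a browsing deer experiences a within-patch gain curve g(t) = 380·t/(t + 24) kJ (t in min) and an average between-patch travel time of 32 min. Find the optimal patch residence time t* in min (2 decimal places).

Maximise g(t)/(T+t): set derivative to zero → g'(t)(T+t) = g(t).
g'(t) = 380·24/(t + 24)². Setting 380·24/(t+24)² = 380t/[(t+24)(32+t)] gives 24(32+t) = t(t+24), so t² = 24×32 = 768.
t* = √768 = 27.71 min.

27.71 min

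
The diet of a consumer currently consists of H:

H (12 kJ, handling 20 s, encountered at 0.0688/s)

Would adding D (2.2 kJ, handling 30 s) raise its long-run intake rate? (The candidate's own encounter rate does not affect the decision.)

No

On H alone, R = ΣλE/(1+Σλh) = 0.8256/2.376 = 0.3475 kJ/s.
Profitability of D: 2.2/30 = 0.07333 kJ/s.
Since 0.07333 < R, time spent handling D is better spent searching.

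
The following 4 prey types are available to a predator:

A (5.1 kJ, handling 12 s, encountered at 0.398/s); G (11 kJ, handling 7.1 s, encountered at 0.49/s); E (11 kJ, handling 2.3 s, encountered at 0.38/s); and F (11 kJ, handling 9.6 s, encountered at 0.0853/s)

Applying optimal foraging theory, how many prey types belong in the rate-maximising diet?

1

Rank by E/h (kJ/s): E 4.78, G 1.55, F 1.15, A 0.425. Include each in turn until the next type's E/h falls below the running intake rate.
Rate on top 1: 2.231. G: 1.55 < 2.231 → exclude; stop.
Optimal diet: E — 1 of 4 types.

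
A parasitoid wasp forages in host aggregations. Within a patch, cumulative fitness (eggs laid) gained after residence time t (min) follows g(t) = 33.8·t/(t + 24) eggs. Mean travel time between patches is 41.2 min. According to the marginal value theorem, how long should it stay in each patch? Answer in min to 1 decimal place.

Maximise g(t)/(T+t): set derivative to zero → g'(t)(T+t) = g(t).
g'(t) = 33.8·24/(t + 24)². Setting 33.8·24/(t+24)² = 33.8t/[(t+24)(41.2+t)] gives 24(41.2+t) = t(t+24), so t² = 24×41.2 = 988.8.
t* = √988.8 = 31.45 min.

31.4 min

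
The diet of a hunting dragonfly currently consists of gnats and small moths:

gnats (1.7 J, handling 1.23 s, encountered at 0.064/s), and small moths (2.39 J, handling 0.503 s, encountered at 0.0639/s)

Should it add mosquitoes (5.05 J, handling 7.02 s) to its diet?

Intake rate on the current diet: R = (0.064×1.7 + 0.0639×2.39) / (1 + 0.064×1.23 + 0.0639×0.503) = 0.2615/1.111 = 0.2354 J/s.
mosquitoes: E/h = 5.05/7.02 = 0.7194 J/s.
Since 0.7194 > R, including mosquitoes increases the long-run rate.

Yes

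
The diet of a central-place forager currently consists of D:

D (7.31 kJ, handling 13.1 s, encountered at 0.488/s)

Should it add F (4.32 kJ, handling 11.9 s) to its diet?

No

On D alone, R = ΣλE/(1+Σλh) = 3.567/7.393 = 0.4825 kJ/s.
Profitability of F: 4.32/11.9 = 0.363 kJ/s.
Since 0.363 < R, time spent handling F is better spent searching.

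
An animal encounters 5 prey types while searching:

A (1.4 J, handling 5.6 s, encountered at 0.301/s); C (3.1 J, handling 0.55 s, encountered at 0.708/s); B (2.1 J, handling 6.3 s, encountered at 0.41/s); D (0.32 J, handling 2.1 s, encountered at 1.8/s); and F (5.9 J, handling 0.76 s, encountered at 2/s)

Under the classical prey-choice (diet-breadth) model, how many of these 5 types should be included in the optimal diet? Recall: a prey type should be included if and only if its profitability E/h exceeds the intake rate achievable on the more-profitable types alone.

2

Rank by E/h (J/s): F 7.76, C 5.64, B 0.333, A 0.25, D 0.152. Include each in turn until the next type's E/h falls below the running intake rate.
Rate on top 1: 4.683. C: 5.64 > 4.683 → include.
Rate on top 2: 4.81. B: 0.333 < 4.81 → exclude; stop.
Optimal diet: F, C — 2 of 5 types.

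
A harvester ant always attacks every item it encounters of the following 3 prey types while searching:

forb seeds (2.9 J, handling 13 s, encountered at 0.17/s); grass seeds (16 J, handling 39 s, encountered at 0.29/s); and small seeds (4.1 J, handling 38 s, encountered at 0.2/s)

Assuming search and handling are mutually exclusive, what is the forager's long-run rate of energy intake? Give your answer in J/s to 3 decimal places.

Energy encountered per unit search time: 0.17×2.9 + 0.29×16 + 0.2×4.1 = 5.953 J/s.
Handling time per unit search time: 0.17×13 + 0.29×39 + 0.2×38 = 21.12.
Rate = 5.953/(1 + 21.12) = 0.2691 J/s.

0.269 J/s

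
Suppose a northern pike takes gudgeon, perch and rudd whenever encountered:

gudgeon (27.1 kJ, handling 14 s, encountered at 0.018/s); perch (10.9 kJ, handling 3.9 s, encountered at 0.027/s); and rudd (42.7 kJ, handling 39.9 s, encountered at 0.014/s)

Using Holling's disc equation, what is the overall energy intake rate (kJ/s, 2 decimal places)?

R = (0.018×27.1 + 0.027×10.9 + 0.014×42.7) / (1 + 0.018×14 + 0.027×3.9 + 0.014×39.9) = 1.38/1.916 = 0.7202 kJ/s.

0.72 kJ/s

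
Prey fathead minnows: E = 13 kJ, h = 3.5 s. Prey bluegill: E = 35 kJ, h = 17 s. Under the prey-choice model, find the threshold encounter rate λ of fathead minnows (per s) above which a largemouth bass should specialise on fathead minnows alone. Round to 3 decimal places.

At the threshold, the rate on fathead minnows alone equals the profitability of bluegill: λ·13/(1 + λ·3.5) = 35/17 = 2.059.
Rearranging, λ(13 − 2.059×3.5) = 2.059, so λ = 2.059/5.794 = 0.3553 per s.

0.355 per s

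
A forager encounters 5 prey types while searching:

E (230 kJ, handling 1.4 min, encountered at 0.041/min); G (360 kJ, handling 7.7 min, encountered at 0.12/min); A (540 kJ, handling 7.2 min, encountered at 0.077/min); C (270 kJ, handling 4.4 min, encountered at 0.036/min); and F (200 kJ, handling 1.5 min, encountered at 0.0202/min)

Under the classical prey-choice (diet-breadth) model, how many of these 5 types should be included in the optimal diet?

5

Rank by E/h (kJ/min): E 164, F 133, A 75, C 61.4, G 46.8. Include each in turn until the next type's E/h falls below the running intake rate.
Rate on top 1: 8.918. F: 133 > 8.918 → include.
Rate on top 2: 12.38. A: 75 > 12.38 → include.
Rate on top 3: 33.52. C: 61.4 > 33.52 → include.
Rate on top 4: 35.97. G: 46.8 > 35.97 → include.
Optimal diet: E, F, A, C, G — 5 of 5 types.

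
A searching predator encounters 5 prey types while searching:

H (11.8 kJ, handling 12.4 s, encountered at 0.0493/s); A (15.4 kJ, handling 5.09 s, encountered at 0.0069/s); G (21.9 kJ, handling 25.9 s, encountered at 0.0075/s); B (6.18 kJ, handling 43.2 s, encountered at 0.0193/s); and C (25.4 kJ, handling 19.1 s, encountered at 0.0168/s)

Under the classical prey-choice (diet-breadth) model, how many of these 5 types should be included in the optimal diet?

4

Rank by E/h (kJ/s): A 3.03, C 1.33, H 0.952, G 0.846, B 0.143. Include each in turn until the next type's E/h falls below the running intake rate.
Rate on top 1: 0.1027. C: 1.33 > 0.1027 → include.
Rate on top 2: 0.3931. H: 0.952 > 0.3931 → include.
Rate on top 3: 0.5666. G: 0.846 > 0.5666 → include.
Rate on top 4: 0.5917. B: 0.143 < 0.5917 → exclude; stop.
Optimal diet: A, C, H, G — 4 of 5 types.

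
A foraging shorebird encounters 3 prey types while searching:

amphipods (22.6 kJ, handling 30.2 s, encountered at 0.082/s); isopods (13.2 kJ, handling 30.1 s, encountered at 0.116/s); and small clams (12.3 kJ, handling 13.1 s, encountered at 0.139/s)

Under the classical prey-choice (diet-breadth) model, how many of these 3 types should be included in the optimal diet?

E/h in descending order: small clams 0.939, amphipods 0.748, isopods 0.439 kJ/s. The optimal diet is the largest prefix of this list for which every included type satisfies E_i/h_i > R on the types above it.
Rate on top 1: 0.6061. amphipods: 0.748 > 0.6061 → include.
Rate on top 2: 0.6726. isopods: 0.439 < 0.6726 → exclude; stop.
Optimal diet: small clams, amphipods — 2 of 3 types.

2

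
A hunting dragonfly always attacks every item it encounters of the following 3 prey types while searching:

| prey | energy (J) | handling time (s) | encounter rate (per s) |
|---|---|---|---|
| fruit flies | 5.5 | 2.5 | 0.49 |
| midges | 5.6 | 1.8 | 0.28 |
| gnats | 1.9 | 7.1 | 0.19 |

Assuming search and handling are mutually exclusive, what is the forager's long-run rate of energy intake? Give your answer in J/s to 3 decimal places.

Energy encountered per unit search time: 0.49×5.5 + 0.28×5.6 + 0.19×1.9 = 4.624 J/s.
Handling time per unit search time: 0.49×2.5 + 0.28×1.8 + 0.19×7.1 = 3.078.
Rate = 4.624/(1 + 3.078) = 1.134 J/s.

1.134 J/s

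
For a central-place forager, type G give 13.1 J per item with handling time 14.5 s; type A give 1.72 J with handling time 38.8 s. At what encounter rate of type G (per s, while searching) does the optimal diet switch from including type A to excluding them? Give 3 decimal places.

At the threshold, the rate on type G alone equals the profitability of type A: λ·13.1/(1 + λ·14.5) = 1.72/38.8 = 0.04433.
Rearranging, λ(13.1 − 0.04433×14.5) = 0.04433, so λ = 0.04433/12.46 = 0.003559 per s.

0.004 per s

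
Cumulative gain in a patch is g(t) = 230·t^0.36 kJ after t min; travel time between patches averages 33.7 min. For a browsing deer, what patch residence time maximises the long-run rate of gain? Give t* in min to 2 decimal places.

Optimal t* satisfies g'(t*) = g(t*)/(T + t*).
g'(t) = 0.36·230·t^-0.64. Setting 0.36·230·t^-0.64 = 230·t^0.36/(33.7+t) gives 0.36(33.7+t) = t, so 0.64·t = 0.36×33.7.
t* = 0.36×33.7/0.64 = 18.96 min.

18.96 min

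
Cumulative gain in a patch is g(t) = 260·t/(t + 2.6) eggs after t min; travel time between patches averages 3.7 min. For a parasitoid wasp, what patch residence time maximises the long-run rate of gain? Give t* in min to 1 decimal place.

3.1 min

By the marginal value theorem, leave when the instantaneous gain rate g'(t) equals the habitat-wide average g(t)/(T + t).
g'(t) = 260·2.6/(t + 2.6)². Setting 260·2.6/(t+2.6)² = 260t/[(t+2.6)(3.7+t)] gives 2.6(3.7+t) = t(t+2.6), so t² = 2.6×3.7 = 9.62.
t* = √9.62 = 3.102 min.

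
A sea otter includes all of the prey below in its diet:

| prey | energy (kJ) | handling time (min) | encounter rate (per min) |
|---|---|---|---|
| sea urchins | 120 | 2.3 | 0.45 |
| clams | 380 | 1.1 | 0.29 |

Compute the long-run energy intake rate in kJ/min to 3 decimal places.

69.754 kJ/min

R = Σλ_iE_i / (1 + Σλ_ih_i)
Numerator: 0.45×120 + 0.29×380 = 164.2
Denominator: 1 + 0.45×2.3 + 0.29×1.1 = 2.354
R = 164.2/2.354 = 69.75 kJ/min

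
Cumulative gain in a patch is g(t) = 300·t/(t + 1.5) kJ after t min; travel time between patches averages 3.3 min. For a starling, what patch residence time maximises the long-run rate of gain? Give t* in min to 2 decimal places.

2.22 min

Optimal t* satisfies g'(t*) = g(t*)/(T + t*).
g'(t) = 300·1.5/(t + 1.5)². Setting 300·1.5/(t+1.5)² = 300t/[(t+1.5)(3.3+t)] gives 1.5(3.3+t) = t(t+1.5), so t² = 1.5×3.3 = 4.95.
t* = √4.95 = 2.225 min.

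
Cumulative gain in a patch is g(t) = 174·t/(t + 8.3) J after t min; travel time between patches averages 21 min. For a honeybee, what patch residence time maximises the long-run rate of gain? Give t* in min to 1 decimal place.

Optimal t* satisfies g'(t*) = g(t*)/(T + t*).
g'(t) = 174·8.3/(t + 8.3)². Setting 174·8.3/(t+8.3)² = 174t/[(t+8.3)(21+t)] gives 8.3(21+t) = t(t+8.3), so t² = 8.3×21 = 174.3.
t* = √174.3 = 13.2 min.

13.2 min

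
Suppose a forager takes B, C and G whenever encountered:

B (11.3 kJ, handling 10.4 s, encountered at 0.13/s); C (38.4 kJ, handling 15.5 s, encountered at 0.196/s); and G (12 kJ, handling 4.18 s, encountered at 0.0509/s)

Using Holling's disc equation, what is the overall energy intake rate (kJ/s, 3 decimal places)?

1.715 kJ/s

Energy encountered per unit search time: 0.13×11.3 + 0.196×38.4 + 0.0509×12 = 9.606 kJ/s.
Handling time per unit search time: 0.13×10.4 + 0.196×15.5 + 0.0509×4.18 = 4.603.
Rate = 9.606/(1 + 4.603) = 1.715 kJ/s.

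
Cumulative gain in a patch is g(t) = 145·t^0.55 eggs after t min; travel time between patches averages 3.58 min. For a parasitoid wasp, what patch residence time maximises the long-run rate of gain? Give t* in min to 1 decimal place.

Optimal t* satisfies g'(t*) = g(t*)/(T + t*).
g'(t) = 0.55·145·t^-0.45. Setting 0.55·145·t^-0.45 = 145·t^0.55/(3.58+t) gives 0.55(3.58+t) = t, so 0.45·t = 0.55×3.58.
t* = 0.55×3.58/0.45 = 4.376 min.

4.4 min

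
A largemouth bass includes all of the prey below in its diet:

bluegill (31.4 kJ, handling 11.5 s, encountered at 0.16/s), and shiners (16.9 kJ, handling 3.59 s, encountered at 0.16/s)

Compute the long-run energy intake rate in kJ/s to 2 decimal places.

R = Σλ_iE_i / (1 + Σλ_ih_i)
Numerator: 0.16×31.4 + 0.16×16.9 = 7.728
Denominator: 1 + 0.16×11.5 + 0.16×3.59 = 3.414
R = 7.728/3.414 = 2.263 kJ/s

2.26 kJ/s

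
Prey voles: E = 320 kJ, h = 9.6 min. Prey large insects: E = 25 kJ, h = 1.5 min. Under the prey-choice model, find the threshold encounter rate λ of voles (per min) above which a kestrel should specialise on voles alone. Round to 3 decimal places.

Drop large insects once their profitability E₂/h₂ falls below the rate achievable on voles alone: E₂/h₂ = λE₁/(1 + λh₁).
Solve for λ: λE₁h₂ = E₂(1 + λh₁) → λ(E₁h₂ − E₂h₁) = E₂ → λ = E₂/(E₁h₂ − E₂h₁).
λ = 25/(320×1.5 − 25×9.6) = 25/240 = 0.1042 per min.

0.104 per min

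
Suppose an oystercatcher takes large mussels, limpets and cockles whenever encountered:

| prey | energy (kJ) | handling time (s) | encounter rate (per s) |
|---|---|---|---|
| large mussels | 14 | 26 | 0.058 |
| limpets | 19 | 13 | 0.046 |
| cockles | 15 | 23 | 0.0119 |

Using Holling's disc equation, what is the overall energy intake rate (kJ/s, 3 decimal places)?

0.552 kJ/s

R = (0.058×14 + 0.046×19 + 0.0119×15) / (1 + 0.058×26 + 0.046×13 + 0.0119×23) = 1.865/3.38 = 0.5517 kJ/s.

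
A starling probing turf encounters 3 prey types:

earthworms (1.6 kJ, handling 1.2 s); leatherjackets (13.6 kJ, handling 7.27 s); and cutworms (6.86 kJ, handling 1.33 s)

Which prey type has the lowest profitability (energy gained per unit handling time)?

earthworms

Profitability E/h (kJ/s): earthworms = 1.6/1.2 = 1.33, leatherjackets = 13.6/7.27 = 1.87, cutworms = 6.86/1.33 = 5.16.
Ranked: cutworms > leatherjackets > earthworms.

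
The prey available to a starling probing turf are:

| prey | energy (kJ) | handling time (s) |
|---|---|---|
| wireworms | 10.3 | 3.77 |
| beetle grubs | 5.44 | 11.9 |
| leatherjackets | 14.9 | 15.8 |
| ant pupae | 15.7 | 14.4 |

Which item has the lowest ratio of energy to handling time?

In descending order of E/h:
wireworms: 10.3/3.77 = 2.73 kJ/s
ant pupae: 15.7/14.4 = 1.09 kJ/s
leatherjackets: 14.9/15.8 = 0.943 kJ/s
beetle grubs: 5.44/11.9 = 0.457 kJ/s

beetle grubs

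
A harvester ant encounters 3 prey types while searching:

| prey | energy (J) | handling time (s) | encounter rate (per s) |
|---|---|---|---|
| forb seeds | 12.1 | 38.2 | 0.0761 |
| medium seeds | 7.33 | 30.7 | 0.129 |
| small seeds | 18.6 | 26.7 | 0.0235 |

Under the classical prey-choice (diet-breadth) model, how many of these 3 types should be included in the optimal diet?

2

Profitabilities (E/h, J/s): small seeds 0.697, forb seeds 0.317, medium seeds 0.239. Add prey in this order while the next type's profitability exceeds the intake rate on those already taken.
Rate on top 1: 0.2686. forb seeds: 0.317 > 0.2686 → include.
Rate on top 2: 0.2995. medium seeds: 0.239 < 0.2995 → exclude; stop.
Optimal diet: small seeds, forb seeds — 2 of 3 types.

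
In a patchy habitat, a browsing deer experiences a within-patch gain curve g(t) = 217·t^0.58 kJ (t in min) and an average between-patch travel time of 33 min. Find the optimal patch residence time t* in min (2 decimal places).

Optimal t* satisfies g'(t*) = g(t*)/(T + t*).
g'(t) = 0.58·217·t^-0.42. Setting 0.58·217·t^-0.42 = 217·t^0.58/(33+t) gives 0.58(33+t) = t, so 0.42·t = 0.58×33.
t* = 0.58×33/0.42 = 45.57 min.

45.57 min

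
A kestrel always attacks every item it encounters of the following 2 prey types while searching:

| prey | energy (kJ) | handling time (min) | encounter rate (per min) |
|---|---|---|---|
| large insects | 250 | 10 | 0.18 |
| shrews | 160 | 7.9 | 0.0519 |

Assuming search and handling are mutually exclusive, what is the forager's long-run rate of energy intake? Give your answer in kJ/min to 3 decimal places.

16.606 kJ/min

R = Σλ_iE_i / (1 + Σλ_ih_i)
Numerator: 0.18×250 + 0.0519×160 = 53.3
Denominator: 1 + 0.18×10 + 0.0519×7.9 = 3.21
R = 53.3/3.21 = 16.61 kJ/min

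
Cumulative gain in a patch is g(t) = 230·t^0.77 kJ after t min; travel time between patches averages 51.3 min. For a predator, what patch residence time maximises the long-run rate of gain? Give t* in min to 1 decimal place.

171.7 min

Optimal t* satisfies g'(t*) = g(t*)/(T + t*).
g'(t) = 0.77·230·t^-0.23. Setting 0.77·230·t^-0.23 = 230·t^0.77/(51.3+t) gives 0.77(51.3+t) = t, so 0.23·t = 0.77×51.3.
t* = 0.77×51.3/0.23 = 171.7 min.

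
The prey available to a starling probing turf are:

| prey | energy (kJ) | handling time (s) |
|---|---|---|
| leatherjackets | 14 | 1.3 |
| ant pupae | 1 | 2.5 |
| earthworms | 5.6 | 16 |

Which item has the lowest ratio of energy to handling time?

In descending order of E/h:
leatherjackets: 14/1.3 = 10.8 kJ/s
ant pupae: 1/2.5 = 0.4 kJ/s
earthworms: 5.6/16 = 0.35 kJ/s

earthworms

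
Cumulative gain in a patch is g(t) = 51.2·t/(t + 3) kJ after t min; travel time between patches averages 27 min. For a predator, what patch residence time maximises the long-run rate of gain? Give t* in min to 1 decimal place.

Maximise g(t)/(T+t): set derivative to zero → g'(t)(T+t) = g(t).
g'(t) = 51.2·3/(t + 3)². Setting 51.2·3/(t+3)² = 51.2t/[(t+3)(27+t)] gives 3(27+t) = t(t+3), so t² = 3×27 = 81.
t* = √81 = 9 min.

9.0 min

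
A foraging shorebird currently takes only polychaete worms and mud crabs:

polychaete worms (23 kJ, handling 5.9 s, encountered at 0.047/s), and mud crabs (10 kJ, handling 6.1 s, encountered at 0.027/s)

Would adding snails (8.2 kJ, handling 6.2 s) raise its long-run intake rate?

Yes

Intake rate on the current diet: R = (0.047×23 + 0.027×10) / (1 + 0.047×5.9 + 0.027×6.1) = 1.351/1.442 = 0.9369 kJ/s.
Profitability of snails: 8.2/6.2 = 1.323 kJ/s.
1.323 > 0.9369, so adding snails raises the average — include it.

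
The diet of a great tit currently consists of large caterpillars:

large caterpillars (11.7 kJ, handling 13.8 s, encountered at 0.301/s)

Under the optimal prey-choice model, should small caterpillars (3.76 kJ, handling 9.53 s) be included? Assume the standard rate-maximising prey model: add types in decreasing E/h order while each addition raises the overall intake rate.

No

Current rate: (0.301×11.7)/(1 + 0.301×13.8) = 0.6833 kJ/s.
small caterpillars: E/h = 3.76/9.53 = 0.3945 kJ/s.
0.3945 < 0.6833, so adding small caterpillars would lower the average — exclude it.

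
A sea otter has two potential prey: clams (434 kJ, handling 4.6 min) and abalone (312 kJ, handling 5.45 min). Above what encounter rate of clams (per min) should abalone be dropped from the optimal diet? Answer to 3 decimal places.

0.335 per min

At the threshold, the rate on clams alone equals the profitability of abalone: λ·434/(1 + λ·4.6) = 312/5.45 = 57.25.
Rearranging, λ(434 − 57.25×4.6) = 57.25, so λ = 57.25/170.7 = 0.3354 per min.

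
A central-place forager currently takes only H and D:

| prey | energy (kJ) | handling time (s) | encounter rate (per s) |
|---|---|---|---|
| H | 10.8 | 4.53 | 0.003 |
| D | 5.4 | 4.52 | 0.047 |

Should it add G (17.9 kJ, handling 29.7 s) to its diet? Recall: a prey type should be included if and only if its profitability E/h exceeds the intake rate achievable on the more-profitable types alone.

Intake rate on the current diet: R = (0.003×10.8 + 0.047×5.4) / (1 + 0.003×4.53 + 0.047×4.52) = 0.2862/1.226 = 0.2334 kJ/s.
Profitability of G: 17.9/29.7 = 0.6027 kJ/s.
Since 0.6027 > R, including G increases the long-run rate.

Yes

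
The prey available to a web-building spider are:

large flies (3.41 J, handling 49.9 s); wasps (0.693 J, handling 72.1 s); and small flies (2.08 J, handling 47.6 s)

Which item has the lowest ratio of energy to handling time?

wasps

In descending order of E/h:
large flies: 3.41/49.9 = 0.0683 J/s
small flies: 2.08/47.6 = 0.0437 J/s
wasps: 0.693/72.1 = 0.00961 J/s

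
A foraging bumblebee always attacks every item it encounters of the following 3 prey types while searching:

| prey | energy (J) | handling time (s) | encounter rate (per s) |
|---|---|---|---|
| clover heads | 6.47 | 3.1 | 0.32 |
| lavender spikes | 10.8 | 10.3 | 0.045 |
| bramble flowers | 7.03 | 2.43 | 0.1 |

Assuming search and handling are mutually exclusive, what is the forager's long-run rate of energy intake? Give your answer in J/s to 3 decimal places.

1.208 J/s

Energy encountered per unit search time: 0.32×6.47 + 0.045×10.8 + 0.1×7.03 = 3.259 J/s.
Handling time per unit search time: 0.32×3.1 + 0.045×10.3 + 0.1×2.43 = 1.699.
Rate = 3.259/(1 + 1.699) = 1.208 J/s.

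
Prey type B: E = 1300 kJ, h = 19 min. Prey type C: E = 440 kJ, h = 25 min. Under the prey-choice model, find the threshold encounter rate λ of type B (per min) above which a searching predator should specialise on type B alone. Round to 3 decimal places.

Drop type C once their profitability E₂/h₂ falls below the rate achievable on type B alone: E₂/h₂ = λE₁/(1 + λh₁).
Solve for λ: λE₁h₂ = E₂(1 + λh₁) → λ(E₁h₂ − E₂h₁) = E₂ → λ = E₂/(E₁h₂ − E₂h₁).
λ = 440/(1300×25 − 440×19) = 440/2.414e+04 = 0.01823 per min.

0.018 per min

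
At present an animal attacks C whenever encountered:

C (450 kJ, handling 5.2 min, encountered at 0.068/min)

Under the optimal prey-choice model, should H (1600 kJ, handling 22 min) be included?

Yes

On C alone, R = ΣλE/(1+Σλh) = 30.6/1.354 = 22.61 kJ/min.
Profitability of H: 1600/22 = 72.73 kJ/min.
72.73 > 22.61, so adding H raises the average — include it.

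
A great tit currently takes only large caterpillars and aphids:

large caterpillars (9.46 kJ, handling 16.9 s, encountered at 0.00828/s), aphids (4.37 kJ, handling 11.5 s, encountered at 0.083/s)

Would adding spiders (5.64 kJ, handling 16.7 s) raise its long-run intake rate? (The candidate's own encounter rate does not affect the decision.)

Intake rate on the current diet: R = (0.00828×9.46 + 0.083×4.37) / (1 + 0.00828×16.9 + 0.083×11.5) = 0.441/2.094 = 0.2106 kJ/s.
spiders: E/h = 5.64/16.7 = 0.3377 kJ/s.
0.3377 > 0.2106, so adding spiders raises the average — include it.

Yes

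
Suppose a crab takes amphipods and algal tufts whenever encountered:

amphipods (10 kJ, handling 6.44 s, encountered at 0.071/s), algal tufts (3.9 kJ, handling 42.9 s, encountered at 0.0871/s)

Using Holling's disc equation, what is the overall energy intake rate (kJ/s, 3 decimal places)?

0.202 kJ/s

R = Σλ_iE_i / (1 + Σλ_ih_i)
Numerator: 0.071×10 + 0.0871×3.9 = 1.05
Denominator: 1 + 0.071×6.44 + 0.0871×42.9 = 5.194
R = 1.05/5.194 = 0.2021 kJ/s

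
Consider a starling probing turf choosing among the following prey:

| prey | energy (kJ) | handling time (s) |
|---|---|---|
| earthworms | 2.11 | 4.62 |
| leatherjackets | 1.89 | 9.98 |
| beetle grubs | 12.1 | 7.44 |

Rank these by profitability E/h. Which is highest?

beetle grubs

Profitability E/h (kJ/s): earthworms = 2.11/4.62 = 0.457, leatherjackets = 1.89/9.98 = 0.189, beetle grubs = 12.1/7.44 = 1.63.
Ranked: beetle grubs > earthworms > leatherjackets.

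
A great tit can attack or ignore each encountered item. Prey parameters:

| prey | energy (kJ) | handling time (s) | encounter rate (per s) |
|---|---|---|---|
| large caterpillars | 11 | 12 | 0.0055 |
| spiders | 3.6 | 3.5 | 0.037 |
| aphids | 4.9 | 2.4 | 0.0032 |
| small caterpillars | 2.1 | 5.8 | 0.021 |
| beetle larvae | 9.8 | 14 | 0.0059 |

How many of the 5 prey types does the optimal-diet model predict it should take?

5

Profitabilities (E/h, kJ/s): aphids 2.04, spiders 1.03, large caterpillars 0.917, beetle larvae 0.7, small caterpillars 0.362. Add prey in this order while the next type's profitability exceeds the intake rate on those already taken.
Rate on top 1: 0.01556. spiders: 1.03 > 0.01556 → include.
Rate on top 2: 0.1309. large caterpillars: 0.917 > 0.1309 → include.
Rate on top 3: 0.174. beetle larvae: 0.7 > 0.174 → include.
Rate on top 4: 0.2078. small caterpillars: 0.362 > 0.2078 → include.
Optimal diet: aphids, spiders, large caterpillars, beetle larvae, small caterpillars — 5 of 5 types.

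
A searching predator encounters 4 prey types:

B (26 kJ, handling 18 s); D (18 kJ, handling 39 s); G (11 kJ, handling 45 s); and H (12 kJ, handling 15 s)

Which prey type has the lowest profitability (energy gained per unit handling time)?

Profitability E/h (kJ/s): B = 26/18 = 1.44, D = 18/39 = 0.462, G = 11/45 = 0.244, H = 12/15 = 0.8.
Ranked: B > H > D > G.

G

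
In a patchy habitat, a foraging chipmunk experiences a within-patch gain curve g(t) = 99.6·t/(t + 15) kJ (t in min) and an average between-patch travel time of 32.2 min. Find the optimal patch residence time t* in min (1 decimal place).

Maximise g(t)/(T+t): set derivative to zero → g'(t)(T+t) = g(t).
g'(t) = 99.6·15/(t + 15)². Setting 99.6·15/(t+15)² = 99.6t/[(t+15)(32.2+t)] gives 15(32.2+t) = t(t+15), so t² = 15×32.2 = 483.
t* = √483 = 21.98 min.

22.0 min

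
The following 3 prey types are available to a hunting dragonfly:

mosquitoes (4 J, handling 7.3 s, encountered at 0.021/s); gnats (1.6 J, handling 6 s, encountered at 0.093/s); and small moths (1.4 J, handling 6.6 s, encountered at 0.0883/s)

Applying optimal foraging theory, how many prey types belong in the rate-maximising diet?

E/h in descending order: mosquitoes 0.548, gnats 0.267, small moths 0.212 J/s. The optimal diet is the largest prefix of this list for which every included type satisfies E_i/h_i > R on the types above it.
Rate on top 1: 0.07283. gnats: 0.267 > 0.07283 → include.
Rate on top 2: 0.136. small moths: 0.212 > 0.136 → include.
Optimal diet: mosquitoes, gnats, small moths — 3 of 3 types.

3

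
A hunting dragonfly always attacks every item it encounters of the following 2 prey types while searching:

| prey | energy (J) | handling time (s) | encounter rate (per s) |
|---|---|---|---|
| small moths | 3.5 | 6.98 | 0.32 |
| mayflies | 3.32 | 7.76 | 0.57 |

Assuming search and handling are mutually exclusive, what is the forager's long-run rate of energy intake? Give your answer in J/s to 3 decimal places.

Energy encountered per unit search time: 0.32×3.5 + 0.57×3.32 = 3.012 J/s.
Handling time per unit search time: 0.32×6.98 + 0.57×7.76 = 6.657.
Rate = 3.012/(1 + 6.657) = 0.3934 J/s.

0.393 J/s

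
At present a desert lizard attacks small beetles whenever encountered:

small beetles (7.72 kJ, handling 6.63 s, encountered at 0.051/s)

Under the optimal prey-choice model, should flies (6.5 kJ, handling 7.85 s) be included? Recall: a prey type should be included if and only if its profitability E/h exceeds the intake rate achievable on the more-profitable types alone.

Intake rate on the current diet: R = (0.051×7.72) / (1 + 0.051×6.63) = 0.3937/1.338 = 0.2942 kJ/s.
flies: E/h = 6.5/7.85 = 0.828 kJ/s.
0.828 > 0.2942, so adding flies raises the average — include it.

Yes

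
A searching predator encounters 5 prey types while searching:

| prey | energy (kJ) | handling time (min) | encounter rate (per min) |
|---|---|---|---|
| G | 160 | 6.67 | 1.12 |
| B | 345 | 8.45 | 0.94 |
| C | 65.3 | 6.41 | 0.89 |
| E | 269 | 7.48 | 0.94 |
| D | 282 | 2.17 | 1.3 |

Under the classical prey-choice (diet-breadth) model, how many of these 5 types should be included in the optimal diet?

E/h in descending order: D 130, B 40.8, E 36, G 24, C 10.2 kJ/min. The optimal diet is the largest prefix of this list for which every included type satisfies E_i/h_i > R on the types above it.
Rate on top 1: 95.94. B: 40.8 < 95.94 → exclude; stop.
Optimal diet: D — 1 of 5 types.

1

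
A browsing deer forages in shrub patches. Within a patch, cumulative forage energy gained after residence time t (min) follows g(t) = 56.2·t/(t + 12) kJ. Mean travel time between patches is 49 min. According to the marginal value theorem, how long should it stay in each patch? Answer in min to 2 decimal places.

By the marginal value theorem, leave when the instantaneous gain rate g'(t) equals the habitat-wide average g(t)/(T + t).
g'(t) = 56.2·12/(t + 12)². Setting 56.2·12/(t+12)² = 56.2t/[(t+12)(49+t)] gives 12(49+t) = t(t+12), so t² = 12×49 = 588.
t* = √588 = 24.25 min.

24.25 min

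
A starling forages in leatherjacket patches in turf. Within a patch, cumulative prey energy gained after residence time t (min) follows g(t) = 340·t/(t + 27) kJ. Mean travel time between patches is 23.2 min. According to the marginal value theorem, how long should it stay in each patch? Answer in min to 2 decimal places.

Optimal t* satisfies g'(t*) = g(t*)/(T + t*).
g'(t) = 340·27/(t + 27)². Setting 340·27/(t+27)² = 340t/[(t+27)(23.2+t)] gives 27(23.2+t) = t(t+27), so t² = 27×23.2 = 626.4.
t* = √626.4 = 25.03 min.

25.03 min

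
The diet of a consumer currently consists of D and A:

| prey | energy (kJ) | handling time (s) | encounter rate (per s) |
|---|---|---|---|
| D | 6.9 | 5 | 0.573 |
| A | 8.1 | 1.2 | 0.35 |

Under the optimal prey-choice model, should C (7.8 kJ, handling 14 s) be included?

Intake rate on the current diet: R = (0.573×6.9 + 0.35×8.1) / (1 + 0.573×5 + 0.35×1.2) = 6.789/4.285 = 1.584 kJ/s.
Profitability of C: 7.8/14 = 0.5571 kJ/s.
Since 0.5571 < R, time spent handling C is better spent searching.

No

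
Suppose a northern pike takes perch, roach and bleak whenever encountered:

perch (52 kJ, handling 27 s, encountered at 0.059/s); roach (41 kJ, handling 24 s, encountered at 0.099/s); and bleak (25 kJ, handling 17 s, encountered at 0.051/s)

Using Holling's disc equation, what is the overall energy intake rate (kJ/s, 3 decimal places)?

Energy encountered per unit search time: 0.059×52 + 0.099×41 + 0.051×25 = 8.402 kJ/s.
Handling time per unit search time: 0.059×27 + 0.099×24 + 0.051×17 = 4.836.
Rate = 8.402/(1 + 4.836) = 1.44 kJ/s.

1.440 kJ/s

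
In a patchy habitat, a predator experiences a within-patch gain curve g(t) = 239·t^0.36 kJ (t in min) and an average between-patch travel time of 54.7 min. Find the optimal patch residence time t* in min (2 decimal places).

Optimal t* satisfies g'(t*) = g(t*)/(T + t*).
g'(t) = 0.36·239·t^-0.64. Setting 0.36·239·t^-0.64 = 239·t^0.36/(54.7+t) gives 0.36(54.7+t) = t, so 0.64·t = 0.36×54.7.
t* = 0.36×54.7/0.64 = 30.77 min.

30.77 min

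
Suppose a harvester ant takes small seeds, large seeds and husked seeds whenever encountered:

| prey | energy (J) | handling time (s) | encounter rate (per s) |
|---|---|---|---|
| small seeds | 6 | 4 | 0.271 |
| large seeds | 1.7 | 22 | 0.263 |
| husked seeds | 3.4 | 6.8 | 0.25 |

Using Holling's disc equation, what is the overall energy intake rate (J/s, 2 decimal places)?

0.31 J/s

R = Σλ_iE_i / (1 + Σλ_ih_i)
Numerator: 0.271×6 + 0.263×1.7 + 0.25×3.4 = 2.923
Denominator: 1 + 0.271×4 + 0.263×22 + 0.25×6.8 = 9.57
R = 2.923/9.57 = 0.3054 J/s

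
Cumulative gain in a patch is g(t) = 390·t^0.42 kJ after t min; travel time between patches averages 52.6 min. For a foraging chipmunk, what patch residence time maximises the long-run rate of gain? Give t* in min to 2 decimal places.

Maximise g(t)/(T+t): set derivative to zero → g'(t)(T+t) = g(t).
g'(t) = 0.42·390·t^-0.58. Setting 0.42·390·t^-0.58 = 390·t^0.42/(52.6+t) gives 0.42(52.6+t) = t, so 0.58·t = 0.42×52.6.
t* = 0.42×52.6/0.58 = 38.09 min.

38.09 min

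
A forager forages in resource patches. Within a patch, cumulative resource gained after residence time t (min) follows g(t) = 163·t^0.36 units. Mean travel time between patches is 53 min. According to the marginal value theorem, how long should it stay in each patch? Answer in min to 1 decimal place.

29.8 min

By the marginal value theorem, leave when the instantaneous gain rate g'(t) equals the habitat-wide average g(t)/(T + t).
g'(t) = 0.36·163·t^-0.64. Setting 0.36·163·t^-0.64 = 163·t^0.36/(53+t) gives 0.36(53+t) = t, so 0.64·t = 0.36×53.
t* = 0.36×53/0.64 = 29.81 min.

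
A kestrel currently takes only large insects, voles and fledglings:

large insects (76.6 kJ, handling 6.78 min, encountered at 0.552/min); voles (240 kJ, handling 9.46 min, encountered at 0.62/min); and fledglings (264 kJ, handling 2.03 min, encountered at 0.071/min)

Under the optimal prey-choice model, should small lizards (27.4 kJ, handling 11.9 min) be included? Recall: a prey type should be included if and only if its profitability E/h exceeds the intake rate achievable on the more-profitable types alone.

No

On large insects, voles and fledglings alone, R = ΣλE/(1+Σλh) = 209.8/10.75 = 19.52 kJ/min.
Profitability of small lizards: 27.4/11.9 = 2.303 kJ/min.
2.303 < 19.52, so adding small lizards would lower the average — exclude it.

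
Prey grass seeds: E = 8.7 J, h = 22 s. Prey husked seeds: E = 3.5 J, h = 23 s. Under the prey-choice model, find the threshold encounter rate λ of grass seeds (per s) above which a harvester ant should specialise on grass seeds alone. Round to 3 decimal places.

Drop husked seeds once their profitability E₂/h₂ falls below the rate achievable on grass seeds alone: E₂/h₂ = λE₁/(1 + λh₁).
Solve for λ: λE₁h₂ = E₂(1 + λh₁) → λ(E₁h₂ − E₂h₁) = E₂ → λ = E₂/(E₁h₂ − E₂h₁).
λ = 3.5/(8.7×23 − 3.5×22) = 3.5/123.1 = 0.02843 per s.

0.028 per s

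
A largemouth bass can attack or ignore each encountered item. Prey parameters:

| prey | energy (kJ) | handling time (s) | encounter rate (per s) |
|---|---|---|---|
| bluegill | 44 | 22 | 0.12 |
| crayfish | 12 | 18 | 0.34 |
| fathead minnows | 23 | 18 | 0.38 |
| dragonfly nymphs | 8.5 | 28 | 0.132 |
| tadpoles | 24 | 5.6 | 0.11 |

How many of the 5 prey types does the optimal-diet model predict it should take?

2

E/h in descending order: tadpoles 4.29, bluegill 2, fathead minnows 1.28, crayfish 0.667, dragonfly nymphs 0.304 kJ/s. The optimal diet is the largest prefix of this list for which every included type satisfies E_i/h_i > R on the types above it.
Rate on top 1: 1.634. bluegill: 2 > 1.634 → include.
Rate on top 2: 1.861. fathead minnows: 1.28 < 1.861 → exclude; stop.
Optimal diet: tadpoles, bluegill — 2 of 5 types.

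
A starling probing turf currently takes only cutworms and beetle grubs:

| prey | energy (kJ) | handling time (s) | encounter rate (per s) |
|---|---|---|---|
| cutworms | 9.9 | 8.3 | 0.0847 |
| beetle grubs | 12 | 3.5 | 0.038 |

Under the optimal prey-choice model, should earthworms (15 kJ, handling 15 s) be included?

Yes

Current rate: (0.0847×9.9 + 0.038×12)/(1 + 0.0847×8.3 + 0.038×3.5) = 0.7051 kJ/s.
earthworms: E/h = 15/15 = 1 kJ/s.
1 > 0.7051, so adding earthworms raises the average — include it.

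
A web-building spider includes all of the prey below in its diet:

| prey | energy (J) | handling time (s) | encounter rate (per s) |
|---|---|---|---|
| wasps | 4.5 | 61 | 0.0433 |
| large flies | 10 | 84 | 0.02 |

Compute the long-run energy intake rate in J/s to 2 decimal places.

Energy encountered per unit search time: 0.0433×4.5 + 0.02×10 = 0.3949 J/s.
Handling time per unit search time: 0.0433×61 + 0.02×84 = 4.321.
Rate = 0.3949/(1 + 4.321) = 0.0742 J/s.

0.07 J/s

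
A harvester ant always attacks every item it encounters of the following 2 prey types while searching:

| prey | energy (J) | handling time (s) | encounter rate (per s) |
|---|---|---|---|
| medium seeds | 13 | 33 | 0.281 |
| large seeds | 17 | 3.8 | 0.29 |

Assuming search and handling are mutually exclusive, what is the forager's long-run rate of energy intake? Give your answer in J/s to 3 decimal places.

Energy encountered per unit search time: 0.281×13 + 0.29×17 = 8.583 J/s.
Handling time per unit search time: 0.281×33 + 0.29×3.8 = 10.38.
Rate = 8.583/(1 + 10.38) = 0.7545 J/s.

0.755 J/s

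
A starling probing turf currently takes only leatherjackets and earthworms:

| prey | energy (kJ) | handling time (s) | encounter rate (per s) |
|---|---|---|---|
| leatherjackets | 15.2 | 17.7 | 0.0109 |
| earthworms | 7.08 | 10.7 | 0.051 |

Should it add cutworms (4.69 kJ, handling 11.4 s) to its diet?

Current rate: (0.0109×15.2 + 0.051×7.08)/(1 + 0.0109×17.7 + 0.051×10.7) = 0.303 kJ/s.
Profitability of cutworms: 4.69/11.4 = 0.4114 kJ/s.
0.4114 > 0.303, so adding cutworms raises the average — include it.

Yes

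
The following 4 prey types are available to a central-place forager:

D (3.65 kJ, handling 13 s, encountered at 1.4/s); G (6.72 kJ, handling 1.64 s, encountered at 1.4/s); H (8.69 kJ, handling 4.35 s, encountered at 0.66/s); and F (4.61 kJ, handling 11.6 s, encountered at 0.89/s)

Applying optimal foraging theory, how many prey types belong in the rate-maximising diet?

1

Profitabilities (E/h, kJ/s): G 4.1, H 2, F 0.397, D 0.281. Add prey in this order while the next type's profitability exceeds the intake rate on those already taken.
Rate on top 1: 2.854. H: 2 < 2.854 → exclude; stop.
Optimal diet: G — 1 of 4 types.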